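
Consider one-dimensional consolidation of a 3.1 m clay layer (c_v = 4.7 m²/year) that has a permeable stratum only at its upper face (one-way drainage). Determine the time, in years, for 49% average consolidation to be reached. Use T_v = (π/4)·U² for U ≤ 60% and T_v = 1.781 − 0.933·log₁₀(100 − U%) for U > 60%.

Drainage path length: H_d = H = 3.1 m (single drainage).
U ≤ 60%: T_v = (π/4)·U² = (π/4)×0.49² = 0.18857.
t = T_v·H_d²/c_v = 0.18857×3.1²/4.7 = 0.3856 years.

t ≈ 0.386 years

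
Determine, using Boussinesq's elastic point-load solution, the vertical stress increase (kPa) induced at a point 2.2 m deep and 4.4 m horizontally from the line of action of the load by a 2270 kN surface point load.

Δσ_z ≈ 4.01 kPa

Boussinesq vertical stress below a point load on an elastic half-space:
Δσ_z = 3P/(2πz²) · [1 + (r/z)²]^(−5/2)
r/z = 4.4/2.2 = 2; [1+(r/z)²]^(−5/2) = 0.017889.
Δσ_z = 3×2270/(2π×2.2²) × 0.017889 = 223.93 × 0.017889 = 4.006 kPa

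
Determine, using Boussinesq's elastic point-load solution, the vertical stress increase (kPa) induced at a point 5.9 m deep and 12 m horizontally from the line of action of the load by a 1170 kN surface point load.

Δσ_z ≈ 0.268 kPa

Boussinesq vertical stress below a point load on an elastic half-space:
Δσ_z = 3P/(2πz²) · [1 + (r/z)²]^(−5/2)
r/z = 12/5.9 = 2.0339; [1+(r/z)²]^(−5/2) = 0.016722.
Δσ_z = 3×1170/(2π×5.9²) × 0.016722 = 16.048 × 0.016722 = 0.2684 kPa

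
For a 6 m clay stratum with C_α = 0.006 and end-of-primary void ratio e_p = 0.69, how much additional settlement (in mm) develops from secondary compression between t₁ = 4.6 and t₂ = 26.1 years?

S_s ≈ 16.1 mm

Secondary compression: S_s = C_α·H/(1+e_p)·log₁₀(t₂/t₁)
S_s = 0.006×6/(1+0.69)×log₁₀(26.1/4.6)
    = 0.0213 × 0.7539 = 0.01606 m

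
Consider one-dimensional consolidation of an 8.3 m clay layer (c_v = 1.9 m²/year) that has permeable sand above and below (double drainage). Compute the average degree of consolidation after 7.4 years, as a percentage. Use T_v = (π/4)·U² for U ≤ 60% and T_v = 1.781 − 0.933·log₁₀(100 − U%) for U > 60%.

Drainage path length: H_d = H/2 = 4.15 m (double drainage).
T_v = c_v·t/H_d² = 1.9×7.4/4.15² = 0.81637.
T_v = 0.81637 corresponds to the U > 60% branch:
U = 1 − 10^((1.781 − T_v)/0.933)/100 = 0.8919

U ≈ 89.2 %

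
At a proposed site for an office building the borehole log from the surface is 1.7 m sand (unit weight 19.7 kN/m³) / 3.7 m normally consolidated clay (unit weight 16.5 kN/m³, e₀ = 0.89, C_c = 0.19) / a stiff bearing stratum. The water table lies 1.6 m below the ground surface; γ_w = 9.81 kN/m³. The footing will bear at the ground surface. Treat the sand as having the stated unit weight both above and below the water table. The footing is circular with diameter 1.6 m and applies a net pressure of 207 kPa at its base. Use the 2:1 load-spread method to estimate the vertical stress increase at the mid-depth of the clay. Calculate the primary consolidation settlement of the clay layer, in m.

Mid-depth of clay below the ground surface: z = 1.7 + 3.7/2 = 3.55 m.
Total vertical stress at mid-clay: σ_v = 19.7×1.7 + 16.5×1.85 = 64.015 kPa.
Pore pressure: u = 9.81×(3.55 − 1.6) = 19.13 kPa.
Initial effective stress: σ'_0 = σ_v − u = 64.015 − 19.13 = 44.885 kPa.
Stress increase at mid-clay by the 2:1 spreading method:
Δσ ≈ qD²/(D+z)² = 207×1.6²/(1.6+3.55)² = 19.98 kPa
Final effective stress: σ'_f = σ'_0 + Δσ = 44.885 + 19.98 = 64.865 kPa.
Normally consolidated clay, so the full stress increment lies on the virgin compression line:
S_c = C_c·H/(1+e₀)·log₁₀(σ'_f/σ'_0) = 0.19×3.7/(1+0.89)×log₁₀(64.865/44.885)
    = 0.37196 × 0.15991 = 0.05948 m

S_c ≈ 0.0595 m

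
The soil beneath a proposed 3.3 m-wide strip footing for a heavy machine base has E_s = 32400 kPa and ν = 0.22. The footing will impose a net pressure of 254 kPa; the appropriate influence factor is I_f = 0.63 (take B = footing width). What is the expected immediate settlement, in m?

Immediate (elastic) settlement: S_e = q·B·(1−ν²)/E_s · I_f.
S_e = 254 × 3.3 × (1 − 0.22²) / 32400 × 0.63
    = 254 × 3.3 × 0.9516 / 32400 × 0.63
    = 0.01551 m

S_e ≈ 0.0155 m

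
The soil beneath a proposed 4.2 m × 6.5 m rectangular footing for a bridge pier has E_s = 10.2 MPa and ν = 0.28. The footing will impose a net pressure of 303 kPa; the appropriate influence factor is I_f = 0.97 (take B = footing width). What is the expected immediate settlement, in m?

S_e ≈ 0.112 m

Immediate (elastic) settlement: S_e = q·B·(1−ν²)/E_s · I_f.
E_s = 10.2 MPa = 10200 kPa.
S_e = 303 × 4.2 × (1 − 0.28²) / 10200 × 0.97
    = 303 × 4.2 × 0.9216 / 10200 × 0.97
    = 0.1115 m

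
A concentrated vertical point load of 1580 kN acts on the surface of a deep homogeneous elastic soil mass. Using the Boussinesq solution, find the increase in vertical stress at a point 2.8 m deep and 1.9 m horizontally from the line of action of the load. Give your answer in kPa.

Boussinesq vertical stress below a point load on an elastic half-space:
Δσ_z = 3P/(2πz²) · [1 + (r/z)²]^(−5/2)
r/z = 1.9/2.8 = 0.67857; [1+(r/z)²]^(−5/2) = 0.38795.
Δσ_z = 3×1580/(2π×2.8²) × 0.38795 = 96.224 × 0.38795 = 37.33 kPa

Δσ_z ≈ 37.3 kPa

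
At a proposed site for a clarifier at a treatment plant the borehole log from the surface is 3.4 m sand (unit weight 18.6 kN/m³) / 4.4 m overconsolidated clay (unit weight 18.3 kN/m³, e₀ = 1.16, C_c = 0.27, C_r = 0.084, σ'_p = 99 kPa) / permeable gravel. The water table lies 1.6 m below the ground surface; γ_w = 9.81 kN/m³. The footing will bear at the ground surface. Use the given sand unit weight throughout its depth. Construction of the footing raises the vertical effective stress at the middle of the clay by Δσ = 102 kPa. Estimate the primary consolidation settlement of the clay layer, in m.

S_c ≈ 0.156 m

Mid-depth of clay below the ground surface: z = 3.4 + 4.4/2 = 5.6 m.
Total vertical stress at mid-clay: σ_v = 18.6×3.4 + 18.3×2.2 = 103.5 kPa.
Pore pressure: u = 9.81×(5.6 − 1.6) = 39.24 kPa.
Initial effective stress: σ'_0 = σ_v − u = 103.5 − 39.24 = 64.26 kPa.
Final effective stress: σ'_f = 64.26 + 102 = 166.26 kPa.
σ'_f = 166.26 > σ'_p = 99 kPa, so the stress path crosses the preconsolidation pressure — recompression up to σ'_p, then virgin compression beyond:
S_c = H/(1+e₀)·[C_r·log₁₀(σ'_p/σ'_0) + C_c·log₁₀(σ'_f/σ'_p)]
    = 4.4/2.16 × [0.084×log₁₀(99/64.26) + 0.27×log₁₀(166.26/99)]
    = 2.037 × [0.015766 + 0.060791] = 0.1559 m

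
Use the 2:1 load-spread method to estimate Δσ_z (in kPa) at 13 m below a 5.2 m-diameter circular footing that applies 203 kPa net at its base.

Δσ_z ≈ 16.6 kPa

By the 2:1 method the load spreads at 1 horizontal : 2 vertical, so at depth z the loaded area has grown by z in each plan dimension:
Δσ ≈ qD²/(D+z)² = 203×5.2²/(5.2+13)² = 16.571 kPa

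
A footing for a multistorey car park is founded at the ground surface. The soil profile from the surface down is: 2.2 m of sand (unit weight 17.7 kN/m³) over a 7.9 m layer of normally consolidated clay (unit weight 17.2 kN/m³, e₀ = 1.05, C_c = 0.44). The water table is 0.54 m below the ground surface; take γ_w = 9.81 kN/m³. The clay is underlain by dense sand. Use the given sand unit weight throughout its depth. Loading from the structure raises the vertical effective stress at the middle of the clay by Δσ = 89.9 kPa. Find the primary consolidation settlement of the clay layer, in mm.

Mid-depth of clay below the ground surface: z = 2.2 + 7.9/2 = 6.15 m.
Total vertical stress at mid-clay: σ_v = 17.7×2.2 + 17.2×3.95 = 106.88 kPa.
Pore pressure: u = 9.81×(6.15 − 0.54) = 55.034 kPa.
Initial effective stress: σ'_0 = σ_v − u = 106.88 − 55.034 = 51.846 kPa.
Final effective stress: σ'_f = σ'_0 + Δσ = 51.846 + 89.9 = 141.75 kPa.
Normally consolidated clay, so the full stress increment lies on the virgin compression line:
S_c = C_c·H/(1+e₀)·log₁₀(σ'_f/σ'_0) = 0.44×7.9/(1+1.05)×log₁₀(141.75/51.846)
    = 1.6956 × 0.43681 = 0.7407 m

S_c ≈ 741 mm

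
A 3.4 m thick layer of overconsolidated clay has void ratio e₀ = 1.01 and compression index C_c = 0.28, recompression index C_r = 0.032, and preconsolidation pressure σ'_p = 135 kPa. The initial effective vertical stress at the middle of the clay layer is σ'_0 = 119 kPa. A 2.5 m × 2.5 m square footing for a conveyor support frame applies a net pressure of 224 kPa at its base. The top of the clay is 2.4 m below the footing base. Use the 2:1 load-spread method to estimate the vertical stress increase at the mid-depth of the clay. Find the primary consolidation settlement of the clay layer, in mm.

Mid-depth of clay below the footing base: z = 2.4 + 3.4/2 = 4.1 m.
Stress increase at mid-clay by the 2:1 spreading method:
Δσ = qBL/((B+z)(L+z)) = 224×2.5×2.5/((2.5+4.1)(2.5+4.1)) = 32.14 kPa
Final effective stress: σ'_f = 119 + 32.14 = 151.14 kPa.
σ'_f = 151.14 > σ'_p = 135 kPa, so the stress path crosses the preconsolidation pressure — recompression up to σ'_p, then virgin compression beyond:
S_c = H/(1+e₀)·[C_r·log₁₀(σ'_p/σ'_0) + C_c·log₁₀(σ'_f/σ'_p)]
    = 3.4/2.01 × [0.032×log₁₀(135/119) + 0.28×log₁₀(151.14/135)]
    = 1.6915 × [0.0017532 + 0.013733] = 0.02619 m

S_c ≈ 26.2 mm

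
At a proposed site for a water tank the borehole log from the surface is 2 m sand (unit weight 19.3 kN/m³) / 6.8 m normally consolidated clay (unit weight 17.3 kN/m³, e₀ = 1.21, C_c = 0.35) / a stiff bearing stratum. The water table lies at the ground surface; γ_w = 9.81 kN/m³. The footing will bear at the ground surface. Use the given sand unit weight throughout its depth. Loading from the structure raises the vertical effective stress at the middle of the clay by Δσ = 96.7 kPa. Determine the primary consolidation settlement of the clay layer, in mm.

S_c ≈ 540 mm

Mid-depth of clay below the ground surface: z = 2 + 6.8/2 = 5.4 m.
Total vertical stress at mid-clay: σ_v = 19.3×2 + 17.3×3.4 = 97.42 kPa.
Pore pressure: u = 9.81×(5.4 − 0) = 52.974 kPa.
Initial effective stress: σ'_0 = σ_v − u = 97.42 − 52.974 = 44.446 kPa.
Final effective stress: σ'_f = σ'_0 + Δσ = 44.446 + 96.7 = 141.15 kPa.
Normally consolidated clay, so the full stress increment lies on the virgin compression line:
S_c = C_c·H/(1+e₀)·log₁₀(σ'_f/σ'_0) = 0.35×6.8/(1+1.21)×log₁₀(141.15/44.446)
    = 1.0769 × 0.50185 = 0.5404 m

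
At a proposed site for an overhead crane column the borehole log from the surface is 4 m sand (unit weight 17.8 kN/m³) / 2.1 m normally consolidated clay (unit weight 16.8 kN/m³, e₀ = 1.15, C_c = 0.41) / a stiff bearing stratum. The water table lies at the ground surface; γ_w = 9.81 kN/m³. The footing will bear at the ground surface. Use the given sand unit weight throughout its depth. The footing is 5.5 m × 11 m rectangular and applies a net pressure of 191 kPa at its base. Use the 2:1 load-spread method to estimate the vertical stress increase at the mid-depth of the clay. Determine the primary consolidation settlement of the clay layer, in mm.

Mid-depth of clay below the ground surface: z = 4 + 2.1/2 = 5.05 m.
Total vertical stress at mid-clay: σ_v = 17.8×4 + 16.8×1.05 = 88.84 kPa.
Pore pressure: u = 9.81×(5.05 − 0) = 49.541 kPa.
Initial effective stress: σ'_0 = σ_v − u = 88.84 − 49.541 = 39.299 kPa.
Stress increase at mid-clay by the 2:1 spreading method:
Δσ = qBL/((B+z)(L+z)) = 191×5.5×11/((5.5+5.05)(11+5.05)) = 68.243 kPa
Final effective stress: σ'_f = σ'_0 + Δσ = 39.299 + 68.243 = 107.54 kPa.
Normally consolidated clay, so the full stress increment lies on the virgin compression line:
S_c = C_c·H/(1+e₀)·log₁₀(σ'_f/σ'_0) = 0.41×2.1/(1+1.15)×log₁₀(107.54/39.299)
    = 0.40047 × 0.43719 = 0.1751 m

S_c ≈ 175 mm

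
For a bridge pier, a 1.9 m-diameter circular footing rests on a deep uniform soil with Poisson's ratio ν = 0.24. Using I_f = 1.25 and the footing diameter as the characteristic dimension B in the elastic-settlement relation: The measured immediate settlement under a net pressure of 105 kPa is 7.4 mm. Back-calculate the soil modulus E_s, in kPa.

S_e = q·B·(1−ν²)/E_s · I_f  ⇒  E_s = q·B·(1−ν²)·I_f / S_e.
E_s = 105 × 1.9 × 0.9424 × 1.25 / 0.0074 = 31760 kPa

E_s ≈ 31800 kPa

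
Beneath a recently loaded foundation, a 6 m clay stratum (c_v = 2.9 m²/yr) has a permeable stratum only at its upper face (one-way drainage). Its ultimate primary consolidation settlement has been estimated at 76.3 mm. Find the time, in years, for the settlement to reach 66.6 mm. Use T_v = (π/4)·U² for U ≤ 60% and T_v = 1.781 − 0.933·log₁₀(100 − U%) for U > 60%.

t ≈ 9.32 years

Drainage path length: H_d = H = 6 m (single drainage).
U = S(t)/S_ult = 66.6/76.3 = 0.8729.
U > 60%: T_v = 1.781 − 0.933·log₁₀(100 − 87.287) = 0.75074.
t = T_v·H_d²/c_v = 0.75074×6²/2.9 = 9.32 years.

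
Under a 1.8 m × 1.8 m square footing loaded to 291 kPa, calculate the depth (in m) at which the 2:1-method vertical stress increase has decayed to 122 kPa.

z ≈ 0.98 m

2:1 spreading — at depth z the loaded area has grown by z in each plan dimension:
qB²/(B+z)² = Δσ_z ⇒ z = B(√(q/Δσ_z) − 1) = 1.8×(√(291/122) − 1) = 0.98 m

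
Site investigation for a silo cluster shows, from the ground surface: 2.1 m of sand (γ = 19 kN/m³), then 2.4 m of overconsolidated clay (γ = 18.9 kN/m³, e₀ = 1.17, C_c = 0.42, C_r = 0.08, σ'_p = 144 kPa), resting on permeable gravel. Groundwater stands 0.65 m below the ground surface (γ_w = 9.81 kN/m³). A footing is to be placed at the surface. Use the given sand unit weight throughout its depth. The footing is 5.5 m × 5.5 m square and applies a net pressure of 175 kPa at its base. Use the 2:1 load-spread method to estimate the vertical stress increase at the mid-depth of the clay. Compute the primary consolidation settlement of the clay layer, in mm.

Mid-depth of clay below the ground surface: z = 2.1 + 2.4/2 = 3.3 m.
Total vertical stress at mid-clay: σ_v = 19×2.1 + 18.9×1.2 = 62.58 kPa.
Pore pressure: u = 9.81×(3.3 − 0.65) = 25.997 kPa.
Initial effective stress: σ'_0 = σ_v − u = 62.58 − 25.997 = 36.583 kPa.
Stress increase at mid-clay by the 2:1 spreading method:
Δσ = qBL/((B+z)(L+z)) = 175×5.5×5.5/((5.5+3.3)(5.5+3.3)) = 68.359 kPa
Final effective stress: σ'_f = 36.583 + 68.359 = 104.94 kPa.
σ'_f = 104.94 ≤ σ'_p = 144 kPa, so the clay remains overconsolidated and only the recompression index applies:
S_c = C_r·H/(1+e₀)·log₁₀(σ'_f/σ'_0) = 0.08×2.4/2.17×log₁₀(104.94/36.583)
    = 0.08848 × 0.45766 = 0.04049 m

S_c ≈ 40.5 mm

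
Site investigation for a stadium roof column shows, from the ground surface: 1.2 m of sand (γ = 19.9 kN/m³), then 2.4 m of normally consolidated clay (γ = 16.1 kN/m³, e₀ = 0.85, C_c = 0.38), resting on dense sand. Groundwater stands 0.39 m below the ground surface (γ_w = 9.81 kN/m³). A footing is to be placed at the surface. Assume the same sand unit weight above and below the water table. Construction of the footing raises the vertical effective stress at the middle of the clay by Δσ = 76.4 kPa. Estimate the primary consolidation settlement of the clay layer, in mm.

Mid-depth of clay below the ground surface: z = 1.2 + 2.4/2 = 2.4 m.
Total vertical stress at mid-clay: σ_v = 19.9×1.2 + 16.1×1.2 = 43.2 kPa.
Pore pressure: u = 9.81×(2.4 − 0.39) = 19.718 kPa.
Initial effective stress: σ'_0 = σ_v − u = 43.2 − 19.718 = 23.482 kPa.
Final effective stress: σ'_f = σ'_0 + Δσ = 23.482 + 76.4 = 99.882 kPa.
Normally consolidated clay, so the full stress increment lies on the virgin compression line:
S_c = C_c·H/(1+e₀)·log₁₀(σ'_f/σ'_0) = 0.38×2.4/(1+0.85)×log₁₀(99.882/23.482)
    = 0.49297 × 0.62875 = 0.31 m

S_c ≈ 310 mm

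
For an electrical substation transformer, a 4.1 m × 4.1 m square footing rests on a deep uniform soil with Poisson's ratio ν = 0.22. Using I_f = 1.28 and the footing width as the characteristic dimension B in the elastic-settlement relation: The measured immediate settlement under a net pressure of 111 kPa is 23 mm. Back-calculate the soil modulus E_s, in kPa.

S_e = q·B·(1−ν²)/E_s · I_f  ⇒  E_s = q·B·(1−ν²)·I_f / S_e.
E_s = 111 × 4.1 × 0.9516 × 1.28 / 0.023 = 24100 kPa

E_s ≈ 24100 kPa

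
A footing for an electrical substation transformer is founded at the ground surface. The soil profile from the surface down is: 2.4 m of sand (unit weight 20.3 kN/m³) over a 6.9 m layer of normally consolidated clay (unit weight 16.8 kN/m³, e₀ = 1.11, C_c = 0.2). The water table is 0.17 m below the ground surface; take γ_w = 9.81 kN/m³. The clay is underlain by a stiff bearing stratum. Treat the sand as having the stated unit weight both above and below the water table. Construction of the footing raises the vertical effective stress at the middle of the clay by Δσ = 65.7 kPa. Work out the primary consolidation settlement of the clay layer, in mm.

Mid-depth of clay below the ground surface: z = 2.4 + 6.9/2 = 5.85 m.
Total vertical stress at mid-clay: σ_v = 20.3×2.4 + 16.8×3.45 = 106.68 kPa.
Pore pressure: u = 9.81×(5.85 − 0.17) = 55.721 kPa.
Initial effective stress: σ'_0 = σ_v − u = 106.68 − 55.721 = 50.959 kPa.
Final effective stress: σ'_f = σ'_0 + Δσ = 50.959 + 65.7 = 116.66 kPa.
Normally consolidated clay, so the full stress increment lies on the virgin compression line:
S_c = C_c·H/(1+e₀)·log₁₀(σ'_f/σ'_0) = 0.2×6.9/(1+1.11)×log₁₀(116.66/50.959)
    = 0.65403 × 0.3597 = 0.2353 m

S_c ≈ 235 mm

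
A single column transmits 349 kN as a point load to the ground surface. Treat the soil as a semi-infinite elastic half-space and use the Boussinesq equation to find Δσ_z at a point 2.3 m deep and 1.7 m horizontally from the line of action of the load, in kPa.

Δσ_z ≈ 10.6 kPa

Boussinesq vertical stress below a point load on an elastic half-space:
Δσ_z = 3P/(2πz²) · [1 + (r/z)²]^(−5/2)
r/z = 1.7/2.3 = 0.73913; [1+(r/z)²]^(−5/2) = 0.33632.
Δσ_z = 3×349/(2π×2.3²) × 0.33632 = 31.5 × 0.33632 = 10.59 kPa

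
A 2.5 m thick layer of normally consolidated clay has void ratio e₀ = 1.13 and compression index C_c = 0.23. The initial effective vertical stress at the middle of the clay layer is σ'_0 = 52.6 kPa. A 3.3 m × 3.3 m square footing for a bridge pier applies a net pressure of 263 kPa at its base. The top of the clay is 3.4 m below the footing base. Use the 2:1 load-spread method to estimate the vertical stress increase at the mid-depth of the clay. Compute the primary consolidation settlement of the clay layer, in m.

Mid-depth of clay below the footing base: z = 3.4 + 2.5/2 = 4.65 m.
Stress increase at mid-clay by the 2:1 spreading method:
Δσ = qBL/((B+z)(L+z)) = 263×3.3×3.3/((3.3+4.65)(3.3+4.65)) = 45.316 kPa
Final effective stress: σ'_f = σ'_0 + Δσ = 52.6 + 45.316 = 97.916 kPa.
Normally consolidated clay, so the full stress increment lies on the virgin compression line:
S_c = C_c·H/(1+e₀)·log₁₀(σ'_f/σ'_0) = 0.23×2.5/(1+1.13)×log₁₀(97.916/52.6)
    = 0.26995 × 0.26987 = 0.07285 m

S_c ≈ 0.0729 m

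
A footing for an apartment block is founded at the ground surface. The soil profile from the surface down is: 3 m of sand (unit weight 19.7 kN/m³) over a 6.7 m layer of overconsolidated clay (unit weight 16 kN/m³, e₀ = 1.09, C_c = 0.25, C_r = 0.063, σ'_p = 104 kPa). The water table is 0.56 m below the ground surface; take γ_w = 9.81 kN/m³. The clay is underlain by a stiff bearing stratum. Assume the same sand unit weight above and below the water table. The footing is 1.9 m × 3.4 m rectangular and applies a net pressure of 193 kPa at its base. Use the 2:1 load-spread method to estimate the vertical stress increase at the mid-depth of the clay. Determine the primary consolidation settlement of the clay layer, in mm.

S_c ≈ 21.5 mm

Mid-depth of clay below the ground surface: z = 3 + 6.7/2 = 6.35 m.
Total vertical stress at mid-clay: σ_v = 19.7×3 + 16×3.35 = 112.7 kPa.
Pore pressure: u = 9.81×(6.35 − 0.56) = 56.8 kPa.
Initial effective stress: σ'_0 = σ_v − u = 112.7 − 56.8 = 55.9 kPa.
Stress increase at mid-clay by the 2:1 spreading method:
Δσ = qBL/((B+z)(L+z)) = 193×1.9×3.4/((1.9+6.35)(3.4+6.35)) = 15.5 kPa
Final effective stress: σ'_f = 55.9 + 15.5 = 71.4 kPa.
σ'_f = 71.4 ≤ σ'_p = 104 kPa, so the clay remains overconsolidated and only the recompression index applies:
S_c = C_r·H/(1+e₀)·log₁₀(σ'_f/σ'_0) = 0.063×6.7/2.09×log₁₀(71.4/55.9)
    = 0.20196 × 0.10629 = 0.02147 m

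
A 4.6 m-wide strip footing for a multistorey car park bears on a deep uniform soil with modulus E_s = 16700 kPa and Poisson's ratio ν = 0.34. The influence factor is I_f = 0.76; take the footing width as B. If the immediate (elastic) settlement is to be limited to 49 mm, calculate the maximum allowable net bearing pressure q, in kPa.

q ≈ 265 kPa

S_e = q·B·(1−ν²)/E_s · I_f  ⇒  q = S_e·E_s / (B·(1−ν²)·I_f).
q = 0.049 × 16700 / (4.6 × 0.8844 × 0.76) = 264.7 kPa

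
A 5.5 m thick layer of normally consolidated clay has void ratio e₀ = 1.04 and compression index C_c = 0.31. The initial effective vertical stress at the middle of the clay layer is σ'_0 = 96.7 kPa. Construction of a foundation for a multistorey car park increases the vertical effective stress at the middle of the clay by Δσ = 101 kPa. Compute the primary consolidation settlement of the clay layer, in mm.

S_c ≈ 260 mm

Final effective stress: σ'_f = σ'_0 + Δσ = 96.7 + 101 = 197.7 kPa.
Normally consolidated clay, so the full stress increment lies on the virgin compression line:
S_c = C_c·H/(1+e₀)·log₁₀(σ'_f/σ'_0) = 0.31×5.5/(1+1.04)×log₁₀(197.7/96.7)
    = 0.83578 × 0.31058 = 0.2596 m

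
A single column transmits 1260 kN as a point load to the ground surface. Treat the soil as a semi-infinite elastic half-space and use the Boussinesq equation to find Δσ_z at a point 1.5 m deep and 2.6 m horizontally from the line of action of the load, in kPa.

Δσ_z ≈ 8.33 kPa

Boussinesq vertical stress below a point load on an elastic half-space:
Δσ_z = 3P/(2πz²) · [1 + (r/z)²]^(−5/2)
r/z = 2.6/1.5 = 1.7333; [1+(r/z)²]^(−5/2) = 0.031163.
Δσ_z = 3×1260/(2π×1.5²) × 0.031163 = 267.38 × 0.031163 = 8.332 kPa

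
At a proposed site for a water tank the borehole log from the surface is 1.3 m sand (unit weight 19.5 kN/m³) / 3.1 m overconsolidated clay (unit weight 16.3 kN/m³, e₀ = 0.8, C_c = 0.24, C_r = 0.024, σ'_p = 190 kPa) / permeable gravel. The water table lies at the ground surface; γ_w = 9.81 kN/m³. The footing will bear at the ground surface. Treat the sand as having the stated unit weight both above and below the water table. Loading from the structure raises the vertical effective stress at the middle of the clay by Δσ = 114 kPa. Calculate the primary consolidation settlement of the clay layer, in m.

Mid-depth of clay below the ground surface: z = 1.3 + 3.1/2 = 2.85 m.
Total vertical stress at mid-clay: σ_v = 19.5×1.3 + 16.3×1.55 = 50.615 kPa.
Pore pressure: u = 9.81×(2.85 − 0) = 27.959 kPa.
Initial effective stress: σ'_0 = σ_v − u = 50.615 − 27.959 = 22.656 kPa.
Final effective stress: σ'_f = 22.656 + 114 = 136.66 kPa.
σ'_f = 136.66 ≤ σ'_p = 190 kPa, so the clay remains overconsolidated and only the recompression index applies:
S_c = C_r·H/(1+e₀)·log₁₀(σ'_f/σ'_0) = 0.024×3.1/1.8×log₁₀(136.66/22.656)
    = 0.041333 × 0.78046 = 0.03226 m

S_c ≈ 0.0323 m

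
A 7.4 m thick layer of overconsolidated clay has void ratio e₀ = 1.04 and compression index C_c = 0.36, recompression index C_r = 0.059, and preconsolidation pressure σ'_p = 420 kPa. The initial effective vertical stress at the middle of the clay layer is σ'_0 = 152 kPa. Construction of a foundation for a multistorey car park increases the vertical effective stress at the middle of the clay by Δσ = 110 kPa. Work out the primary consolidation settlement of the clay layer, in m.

S_c ≈ 0.0506 m

Final effective stress: σ'_f = 152 + 110 = 262 kPa.
σ'_f = 262 ≤ σ'_p = 420 kPa, so the clay remains overconsolidated and only the recompression index applies:
S_c = C_r·H/(1+e₀)·log₁₀(σ'_f/σ'_0) = 0.059×7.4/2.04×log₁₀(262/152)
    = 0.21402 × 0.23646 = 0.05061 m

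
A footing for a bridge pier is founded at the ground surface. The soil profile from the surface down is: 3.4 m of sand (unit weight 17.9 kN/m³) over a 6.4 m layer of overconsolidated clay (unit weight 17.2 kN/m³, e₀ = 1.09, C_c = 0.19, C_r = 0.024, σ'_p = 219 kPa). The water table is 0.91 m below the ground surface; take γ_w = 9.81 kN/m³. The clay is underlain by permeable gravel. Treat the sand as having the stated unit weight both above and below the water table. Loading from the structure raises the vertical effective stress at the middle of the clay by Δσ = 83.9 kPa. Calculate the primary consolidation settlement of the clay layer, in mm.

S_c ≈ 27.9 mm

Mid-depth of clay below the ground surface: z = 3.4 + 6.4/2 = 6.6 m.
Total vertical stress at mid-clay: σ_v = 17.9×3.4 + 17.2×3.2 = 115.9 kPa.
Pore pressure: u = 9.81×(6.6 − 0.91) = 55.819 kPa.
Initial effective stress: σ'_0 = σ_v − u = 115.9 − 55.819 = 60.081 kPa.
Final effective stress: σ'_f = 60.081 + 83.9 = 143.98 kPa.
σ'_f = 143.98 ≤ σ'_p = 219 kPa, so the clay remains overconsolidated and only the recompression index applies:
S_c = C_r·H/(1+e₀)·log₁₀(σ'_f/σ'_0) = 0.024×6.4/2.09×log₁₀(143.98/60.081)
    = 0.073493 × 0.37957 = 0.0279 m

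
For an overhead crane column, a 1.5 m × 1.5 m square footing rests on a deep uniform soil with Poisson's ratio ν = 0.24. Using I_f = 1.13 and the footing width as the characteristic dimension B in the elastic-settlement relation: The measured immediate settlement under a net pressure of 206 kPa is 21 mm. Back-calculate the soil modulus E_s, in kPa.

S_e = q·B·(1−ν²)/E_s · I_f  ⇒  E_s = q·B·(1−ν²)·I_f / S_e.
E_s = 206 × 1.5 × 0.9424 × 1.13 / 0.021 = 15670 kPa

E_s ≈ 15700 kPa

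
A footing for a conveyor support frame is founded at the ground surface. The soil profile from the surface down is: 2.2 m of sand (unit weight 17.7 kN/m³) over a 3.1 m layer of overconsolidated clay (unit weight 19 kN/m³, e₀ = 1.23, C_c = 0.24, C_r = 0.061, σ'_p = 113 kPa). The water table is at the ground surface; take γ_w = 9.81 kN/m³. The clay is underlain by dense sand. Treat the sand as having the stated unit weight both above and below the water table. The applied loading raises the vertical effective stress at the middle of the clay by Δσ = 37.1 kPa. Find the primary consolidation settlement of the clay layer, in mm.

Mid-depth of clay below the ground surface: z = 2.2 + 3.1/2 = 3.75 m.
Total vertical stress at mid-clay: σ_v = 17.7×2.2 + 19×1.55 = 68.39 kPa.
Pore pressure: u = 9.81×(3.75 − 0) = 36.788 kPa.
Initial effective stress: σ'_0 = σ_v − u = 68.39 − 36.788 = 31.602 kPa.
Final effective stress: σ'_f = 31.602 + 37.1 = 68.702 kPa.
σ'_f = 68.702 ≤ σ'_p = 113 kPa, so the clay remains overconsolidated and only the recompression index applies:
S_c = C_r·H/(1+e₀)·log₁₀(σ'_f/σ'_0) = 0.061×3.1/2.23×log₁₀(68.702/31.602)
    = 0.084796 × 0.33725 = 0.0286 m

S_c ≈ 28.6 mm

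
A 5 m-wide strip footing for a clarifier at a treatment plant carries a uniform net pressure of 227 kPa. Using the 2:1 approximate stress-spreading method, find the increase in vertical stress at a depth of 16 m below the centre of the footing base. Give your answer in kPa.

Δσ_z ≈ 54 kPa

By the 2:1 method the load spreads at 1 horizontal : 2 vertical, so at depth z the loaded area has grown by z in each plan dimension:
Δσ = qB/(B+z) = 227×5/(5+16) = 54.048 kPa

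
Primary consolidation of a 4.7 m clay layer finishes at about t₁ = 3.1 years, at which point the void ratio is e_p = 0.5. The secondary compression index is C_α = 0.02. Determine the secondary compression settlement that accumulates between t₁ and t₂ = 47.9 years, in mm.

Secondary compression: S_s = C_α·H/(1+e_p)·log₁₀(t₂/t₁)
S_s = 0.02×4.7/(1+0.5)×log₁₀(47.9/3.1)
    = 0.06267 × 1.189 = 0.07451 m

S_s ≈ 74.5 mm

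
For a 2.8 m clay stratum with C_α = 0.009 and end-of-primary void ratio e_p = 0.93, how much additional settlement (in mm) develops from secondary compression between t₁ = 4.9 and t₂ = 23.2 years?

Secondary compression: S_s = C_α·H/(1+e_p)·log₁₀(t₂/t₁)
S_s = 0.009×2.8/(1+0.93)×log₁₀(23.2/4.9)
    = 0.01306 × 0.6753 = 0.008817 m

S_s ≈ 8.82 mm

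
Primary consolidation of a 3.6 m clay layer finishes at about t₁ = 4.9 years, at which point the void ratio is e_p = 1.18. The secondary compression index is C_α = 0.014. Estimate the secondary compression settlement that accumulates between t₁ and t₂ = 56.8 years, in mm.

Secondary compression: S_s = C_α·H/(1+e_p)·log₁₀(t₂/t₁)
S_s = 0.014×3.6/(1+1.18)×log₁₀(56.8/4.9)
    = 0.02312 × 1.064 = 0.0246 m

S_s ≈ 24.6 mm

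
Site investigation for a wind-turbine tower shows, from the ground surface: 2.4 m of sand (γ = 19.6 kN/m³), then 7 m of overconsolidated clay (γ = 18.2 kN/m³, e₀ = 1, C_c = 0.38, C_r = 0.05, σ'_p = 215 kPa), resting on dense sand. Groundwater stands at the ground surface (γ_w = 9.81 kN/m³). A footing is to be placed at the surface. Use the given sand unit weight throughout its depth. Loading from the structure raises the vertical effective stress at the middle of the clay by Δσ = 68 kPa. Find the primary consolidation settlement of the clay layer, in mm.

Mid-depth of clay below the ground surface: z = 2.4 + 7/2 = 5.9 m.
Total vertical stress at mid-clay: σ_v = 19.6×2.4 + 18.2×3.5 = 110.74 kPa.
Pore pressure: u = 9.81×(5.9 − 0) = 57.879 kPa.
Initial effective stress: σ'_0 = σ_v − u = 110.74 − 57.879 = 52.861 kPa.
Final effective stress: σ'_f = 52.861 + 68 = 120.86 kPa.
σ'_f = 120.86 ≤ σ'_p = 215 kPa, so the clay remains overconsolidated and only the recompression index applies:
S_c = C_r·H/(1+e₀)·log₁₀(σ'_f/σ'_0) = 0.05×7/2×log₁₀(120.86/52.861)
    = 0.175 × 0.35915 = 0.06285 m

S_c ≈ 62.9 mm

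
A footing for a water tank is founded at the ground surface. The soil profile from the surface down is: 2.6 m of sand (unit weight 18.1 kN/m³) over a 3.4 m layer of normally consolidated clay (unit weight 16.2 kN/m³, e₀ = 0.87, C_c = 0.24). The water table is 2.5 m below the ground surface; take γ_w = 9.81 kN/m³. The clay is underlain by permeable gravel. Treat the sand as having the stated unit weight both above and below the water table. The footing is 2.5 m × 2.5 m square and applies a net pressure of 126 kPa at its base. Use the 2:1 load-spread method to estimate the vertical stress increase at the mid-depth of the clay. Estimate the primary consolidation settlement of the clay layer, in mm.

Mid-depth of clay below the ground surface: z = 2.6 + 3.4/2 = 4.3 m.
Total vertical stress at mid-clay: σ_v = 18.1×2.6 + 16.2×1.7 = 74.6 kPa.
Pore pressure: u = 9.81×(4.3 − 2.5) = 17.658 kPa.
Initial effective stress: σ'_0 = σ_v − u = 74.6 − 17.658 = 56.942 kPa.
Stress increase at mid-clay by the 2:1 spreading method:
Δσ = qBL/((B+z)(L+z)) = 126×2.5×2.5/((2.5+4.3)(2.5+4.3)) = 17.031 kPa
Final effective stress: σ'_f = σ'_0 + Δσ = 56.942 + 17.031 = 73.973 kPa.
Normally consolidated clay, so the full stress increment lies on the virgin compression line:
S_c = C_c·H/(1+e₀)·log₁₀(σ'_f/σ'_0) = 0.24×3.4/(1+0.87)×log₁₀(73.973/56.942)
    = 0.43636 × 0.11364 = 0.04959 m

S_c ≈ 49.6 mm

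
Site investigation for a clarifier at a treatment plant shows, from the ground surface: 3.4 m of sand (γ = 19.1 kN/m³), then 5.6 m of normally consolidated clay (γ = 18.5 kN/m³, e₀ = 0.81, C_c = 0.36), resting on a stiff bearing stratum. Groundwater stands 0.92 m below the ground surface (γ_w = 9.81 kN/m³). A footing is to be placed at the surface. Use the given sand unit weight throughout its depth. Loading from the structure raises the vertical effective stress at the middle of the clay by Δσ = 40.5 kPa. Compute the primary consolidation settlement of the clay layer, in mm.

S_c ≈ 234 mm

Mid-depth of clay below the ground surface: z = 3.4 + 5.6/2 = 6.2 m.
Total vertical stress at mid-clay: σ_v = 19.1×3.4 + 18.5×2.8 = 116.74 kPa.
Pore pressure: u = 9.81×(6.2 − 0.92) = 51.797 kPa.
Initial effective stress: σ'_0 = σ_v − u = 116.74 − 51.797 = 64.943 kPa.
Final effective stress: σ'_f = σ'_0 + Δσ = 64.943 + 40.5 = 105.44 kPa.
Normally consolidated clay, so the full stress increment lies on the virgin compression line:
S_c = C_c·H/(1+e₀)·log₁₀(σ'_f/σ'_0) = 0.36×5.6/(1+0.81)×log₁₀(105.44/64.943)
    = 1.1138 × 0.21047 = 0.2344 m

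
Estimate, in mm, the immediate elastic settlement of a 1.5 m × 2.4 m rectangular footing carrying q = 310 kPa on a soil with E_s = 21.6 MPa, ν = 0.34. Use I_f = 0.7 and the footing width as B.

Immediate (elastic) settlement: S_e = q·B·(1−ν²)/E_s · I_f.
E_s = 21.6 MPa = 21600 kPa.
S_e = 310 × 1.5 × (1 − 0.34²) / 21600 × 0.7
    = 310 × 1.5 × 0.8844 / 21600 × 0.7
    = 0.01333 m = 13.33 mm

S_e ≈ 13.3 mm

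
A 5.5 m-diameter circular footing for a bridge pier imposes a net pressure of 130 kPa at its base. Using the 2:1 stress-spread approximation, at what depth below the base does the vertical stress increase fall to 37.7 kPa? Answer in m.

2:1 spreading — at depth z the loaded area has grown by z in each plan dimension:
qD²/(D+z)² = Δσ_z ⇒ z = D(√(q/Δσ_z) − 1) = 5.5×(√(130/37.7) − 1) = 4.713 m

z ≈ 4.71 m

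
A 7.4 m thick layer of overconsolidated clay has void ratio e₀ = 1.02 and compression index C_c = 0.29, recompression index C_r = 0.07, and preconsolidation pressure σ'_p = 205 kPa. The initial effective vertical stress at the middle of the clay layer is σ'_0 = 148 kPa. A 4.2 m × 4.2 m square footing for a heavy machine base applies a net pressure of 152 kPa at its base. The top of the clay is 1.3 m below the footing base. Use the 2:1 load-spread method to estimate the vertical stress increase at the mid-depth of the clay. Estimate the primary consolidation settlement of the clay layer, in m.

S_c ≈ 0.0216 m

Mid-depth of clay below the footing base: z = 1.3 + 7.4/2 = 5 m.
Stress increase at mid-clay by the 2:1 spreading method:
Δσ = qBL/((B+z)(L+z)) = 152×4.2×4.2/((4.2+5)(4.2+5)) = 31.679 kPa
Final effective stress: σ'_f = 148 + 31.679 = 179.68 kPa.
σ'_f = 179.68 ≤ σ'_p = 205 kPa, so the clay remains overconsolidated and only the recompression index applies:
S_c = C_r·H/(1+e₀)·log₁₀(σ'_f/σ'_0) = 0.07×7.4/2.02×log₁₀(179.68/148)
    = 0.25644 × 0.084238 = 0.0216 m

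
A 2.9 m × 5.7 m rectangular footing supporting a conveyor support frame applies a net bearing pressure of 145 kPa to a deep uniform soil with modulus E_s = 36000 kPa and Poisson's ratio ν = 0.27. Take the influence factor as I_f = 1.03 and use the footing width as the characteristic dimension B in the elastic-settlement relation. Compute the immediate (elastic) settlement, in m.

S_e ≈ 0.0112 m

Immediate (elastic) settlement: S_e = q·B·(1−ν²)/E_s · I_f.
S_e = 145 × 2.9 × (1 − 0.27²) / 36000 × 1.03
    = 145 × 2.9 × 0.9271 / 36000 × 1.03
    = 0.01115 m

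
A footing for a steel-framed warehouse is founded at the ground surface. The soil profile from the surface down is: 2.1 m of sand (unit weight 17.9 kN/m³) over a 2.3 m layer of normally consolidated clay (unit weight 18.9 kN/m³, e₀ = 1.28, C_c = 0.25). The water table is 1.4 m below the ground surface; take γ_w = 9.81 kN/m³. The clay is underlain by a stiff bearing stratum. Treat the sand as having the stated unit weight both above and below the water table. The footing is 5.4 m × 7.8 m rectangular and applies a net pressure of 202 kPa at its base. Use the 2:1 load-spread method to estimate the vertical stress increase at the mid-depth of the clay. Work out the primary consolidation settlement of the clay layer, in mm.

S_c ≈ 126 mm

Mid-depth of clay below the ground surface: z = 2.1 + 2.3/2 = 3.25 m.
Total vertical stress at mid-clay: σ_v = 17.9×2.1 + 18.9×1.15 = 59.325 kPa.
Pore pressure: u = 9.81×(3.25 − 1.4) = 18.149 kPa.
Initial effective stress: σ'_0 = σ_v − u = 59.325 − 18.149 = 41.176 kPa.
Stress increase at mid-clay by the 2:1 spreading method:
Δσ = qBL/((B+z)(L+z)) = 202×5.4×7.8/((5.4+3.25)(7.8+3.25)) = 89.015 kPa
Final effective stress: σ'_f = σ'_0 + Δσ = 41.176 + 89.015 = 130.19 kPa.
Normally consolidated clay, so the full stress increment lies on the virgin compression line:
S_c = C_c·H/(1+e₀)·log₁₀(σ'_f/σ'_0) = 0.25×2.3/(1+1.28)×log₁₀(130.19/41.176)
    = 0.25219 × 0.49993 = 0.1261 m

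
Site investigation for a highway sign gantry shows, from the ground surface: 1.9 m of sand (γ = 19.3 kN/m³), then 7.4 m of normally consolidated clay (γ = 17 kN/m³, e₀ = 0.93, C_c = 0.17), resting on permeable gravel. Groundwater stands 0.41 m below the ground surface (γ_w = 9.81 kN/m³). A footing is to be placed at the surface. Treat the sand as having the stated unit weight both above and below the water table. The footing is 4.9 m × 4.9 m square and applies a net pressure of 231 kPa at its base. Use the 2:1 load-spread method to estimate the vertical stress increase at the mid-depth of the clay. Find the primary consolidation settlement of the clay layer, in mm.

Mid-depth of clay below the ground surface: z = 1.9 + 7.4/2 = 5.6 m.
Total vertical stress at mid-clay: σ_v = 19.3×1.9 + 17×3.7 = 99.57 kPa.
Pore pressure: u = 9.81×(5.6 − 0.41) = 50.914 kPa.
Initial effective stress: σ'_0 = σ_v − u = 99.57 − 50.914 = 48.656 kPa.
Stress increase at mid-clay by the 2:1 spreading method:
Δσ = qBL/((B+z)(L+z)) = 231×4.9×4.9/((4.9+5.6)(4.9+5.6)) = 50.307 kPa
Final effective stress: σ'_f = σ'_0 + Δσ = 48.656 + 50.307 = 98.963 kPa.
Normally consolidated clay, so the full stress increment lies on the virgin compression line:
S_c = C_c·H/(1+e₀)·log₁₀(σ'_f/σ'_0) = 0.17×7.4/(1+0.93)×log₁₀(98.963/48.656)
    = 0.65181 × 0.30834 = 0.201 m

S_c ≈ 201 mm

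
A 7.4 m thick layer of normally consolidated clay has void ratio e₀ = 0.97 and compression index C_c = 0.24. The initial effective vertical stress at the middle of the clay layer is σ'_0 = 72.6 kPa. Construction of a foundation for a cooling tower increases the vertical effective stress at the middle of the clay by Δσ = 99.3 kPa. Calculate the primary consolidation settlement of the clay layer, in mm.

S_c ≈ 337 mm

Final effective stress: σ'_f = σ'_0 + Δσ = 72.6 + 99.3 = 171.9 kPa.
Normally consolidated clay, so the full stress increment lies on the virgin compression line:
S_c = C_c·H/(1+e₀)·log₁₀(σ'_f/σ'_0) = 0.24×7.4/(1+0.97)×log₁₀(171.9/72.6)
    = 0.90152 × 0.37434 = 0.3375 m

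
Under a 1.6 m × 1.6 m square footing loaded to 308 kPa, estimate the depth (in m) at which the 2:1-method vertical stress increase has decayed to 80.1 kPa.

2:1 spreading — at depth z the loaded area has grown by z in each plan dimension:
qB²/(B+z)² = Δσ_z ⇒ z = B(√(q/Δσ_z) − 1) = 1.6×(√(308/80.1) − 1) = 1.537 m

z ≈ 1.54 m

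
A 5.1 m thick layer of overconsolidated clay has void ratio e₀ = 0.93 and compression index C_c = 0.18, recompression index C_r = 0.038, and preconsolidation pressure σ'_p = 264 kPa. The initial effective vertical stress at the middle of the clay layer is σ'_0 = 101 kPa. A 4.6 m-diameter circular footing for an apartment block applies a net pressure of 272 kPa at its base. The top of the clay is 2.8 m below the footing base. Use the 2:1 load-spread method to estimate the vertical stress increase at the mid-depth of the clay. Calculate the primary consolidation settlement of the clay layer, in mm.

S_c ≈ 19.8 mm

Mid-depth of clay below the footing base: z = 2.8 + 5.1/2 = 5.35 m.
Stress increase at mid-clay by the 2:1 spreading method:
Δσ ≈ qD²/(D+z)² = 272×4.6²/(4.6+5.35)² = 58.135 kPa
Final effective stress: σ'_f = 101 + 58.135 = 159.13 kPa.
σ'_f = 159.13 ≤ σ'_p = 264 kPa, so the clay remains overconsolidated and only the recompression index applies:
S_c = C_r·H/(1+e₀)·log₁₀(σ'_f/σ'_0) = 0.038×5.1/1.93×log₁₀(159.13/101)
    = 0.10042 × 0.19743 = 0.01982 m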